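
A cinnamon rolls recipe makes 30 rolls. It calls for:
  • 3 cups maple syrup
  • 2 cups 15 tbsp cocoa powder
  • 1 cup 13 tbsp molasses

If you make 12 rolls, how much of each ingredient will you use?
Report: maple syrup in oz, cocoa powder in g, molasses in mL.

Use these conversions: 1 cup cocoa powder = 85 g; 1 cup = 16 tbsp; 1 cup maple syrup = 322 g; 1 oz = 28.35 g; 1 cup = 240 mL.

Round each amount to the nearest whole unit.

maple syrup: 14 oz; cocoa powder: 100 g; molasses: 174 mL

Scaling factor: 12/30 = 2/5 = 0.4.
maple syrup: 3 cup × 2/5 × 322 g/cup ÷ 28.35 g/oz ≈ 14 oz
cocoa powder: (2 cup + 15 tbsp = 2.9375 cup) × 2/5 × 85 g/cup ≈ 100 g
molasses: (1 cup + 13 tbsp = 1.8125 cup) × 2/5 × 240 mL/cup = 174 mL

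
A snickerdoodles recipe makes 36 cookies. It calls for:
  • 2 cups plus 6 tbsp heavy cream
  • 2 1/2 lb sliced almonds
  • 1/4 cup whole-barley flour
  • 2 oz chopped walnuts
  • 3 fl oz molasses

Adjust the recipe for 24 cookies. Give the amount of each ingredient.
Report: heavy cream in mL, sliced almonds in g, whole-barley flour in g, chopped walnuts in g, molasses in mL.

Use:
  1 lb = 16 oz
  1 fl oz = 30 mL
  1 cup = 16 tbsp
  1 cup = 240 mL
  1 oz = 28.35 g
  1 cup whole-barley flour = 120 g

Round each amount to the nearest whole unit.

heavy cream: 380 mL; sliced almonds: 756 g; whole-barley flour: 20 g; chopped walnuts: 38 g; molasses: 60 mL

Scaling factor: 24/36 = 2/3.
heavy cream: (2 cup + 6 tbsp = 2.375 cup) × 2/3 × 240 mL/cup = 380 mL
sliced almonds: 2.5 lb × 2/3 × 16 oz/lb × 28.35 g/oz = 756 g
whole-barley flour: 0.25 cup × 2/3 × 120 g/cup = 20 g
chopped walnuts: 2 oz × 2/3 × 28.35 g/oz ≈ 38 g
molasses: 3 fl oz × 2/3 × 30 mL/fl oz = 60 mL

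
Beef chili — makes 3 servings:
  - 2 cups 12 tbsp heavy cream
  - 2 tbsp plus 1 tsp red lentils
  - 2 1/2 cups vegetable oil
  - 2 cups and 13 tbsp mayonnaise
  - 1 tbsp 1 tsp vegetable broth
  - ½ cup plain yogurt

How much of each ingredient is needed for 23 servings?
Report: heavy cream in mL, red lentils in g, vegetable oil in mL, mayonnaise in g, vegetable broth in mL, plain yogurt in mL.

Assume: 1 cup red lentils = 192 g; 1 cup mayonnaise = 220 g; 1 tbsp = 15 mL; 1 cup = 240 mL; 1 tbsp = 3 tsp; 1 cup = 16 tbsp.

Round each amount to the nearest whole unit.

heavy cream: 5060 mL; red lentils: 215 g; vegetable oil: 4600 mL; mayonnaise: 4744 g; vegetable broth: 153 mL; plain yogurt: 920 mL

Scaling factor: 23/3.
heavy cream: (2 cup + 12 tbsp = 2.75 cup) × 23/3 × 240 mL/cup = 5060 mL
red lentils: (2 tbsp + 1 tsp = 7/3 tbsp) × 23/3 ÷ 16 tbsp/cup × 192 g/cup ≈ 215 g
vegetable oil: 2.5 cup × 23/3 × 240 mL/cup = 4600 mL
mayonnaise: (2 cup + 13 tbsp = 2.8125 cup) × 23/3 × 220 g/cup ≈ 4744 g
vegetable broth: (1 tbsp + 1 tsp = 4/3 tbsp) × 23/3 × 15 mL/tbsp ≈ 153 mL
plain yogurt: 0.5 cup × 23/3 × 240 mL/cup = 920 mL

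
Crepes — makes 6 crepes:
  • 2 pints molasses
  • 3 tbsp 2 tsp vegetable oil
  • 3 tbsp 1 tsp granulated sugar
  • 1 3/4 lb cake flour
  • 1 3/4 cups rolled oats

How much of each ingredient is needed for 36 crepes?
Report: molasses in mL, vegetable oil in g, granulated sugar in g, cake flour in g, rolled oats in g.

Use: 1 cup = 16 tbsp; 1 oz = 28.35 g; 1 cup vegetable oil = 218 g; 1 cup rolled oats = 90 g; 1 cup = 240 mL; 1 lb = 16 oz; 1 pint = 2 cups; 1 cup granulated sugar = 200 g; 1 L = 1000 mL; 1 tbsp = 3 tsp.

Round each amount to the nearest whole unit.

molasses: 5760 mL; vegetable oil: 300 g; granulated sugar: 250 g; cake flour: 4763 g; rolled oats: 945 g

Scaling factor: 36/6 = 6.
molasses: 2 pint × 6 × 2 cup/pint × 240 mL/cup = 5760 mL
vegetable oil: (3 tbsp + 2 tsp = 11/3 tbsp) × 6 ÷ 16 tbsp/cup × 218 g/cup ≈ 300 g
granulated sugar: (3 tbsp + 1 tsp = 10/3 tbsp) × 6 ÷ 16 tbsp/cup × 200 g/cup = 250 g
cake flour: 1.75 lb × 6 × 16 oz/lb × 28.35 g/oz ≈ 4763 g
rolled oats: 1.75 cup × 6 × 90 g/cup = 945 g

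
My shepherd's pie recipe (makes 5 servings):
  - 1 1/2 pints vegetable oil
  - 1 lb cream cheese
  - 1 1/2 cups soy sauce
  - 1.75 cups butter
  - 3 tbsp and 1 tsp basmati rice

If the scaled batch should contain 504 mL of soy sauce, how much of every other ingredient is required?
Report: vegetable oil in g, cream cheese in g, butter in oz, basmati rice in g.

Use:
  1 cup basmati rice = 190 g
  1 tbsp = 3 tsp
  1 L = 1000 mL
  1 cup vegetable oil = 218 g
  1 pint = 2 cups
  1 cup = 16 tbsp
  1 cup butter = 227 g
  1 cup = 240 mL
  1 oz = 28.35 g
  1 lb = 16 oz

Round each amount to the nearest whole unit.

vegetable oil: 916 g; cream cheese: 635 g; butter: 20 oz; basmati rice: 55 g

The original recipe has 360 mL of soy sauce, so the scaling factor is 504 ÷ 360 = 7/5 = 1.4.
vegetable oil: 1.5 pint × 7/5 × 2 cup/pint × 218 g/cup ≈ 916 g
cream cheese: 1 lb × 7/5 × 16 oz/lb × 28.35 g/oz ≈ 635 g
butter: 1.75 cup × 7/5 × 227 g/cup ÷ 28.35 g/oz ≈ 20 oz
basmati rice: (3 tbsp + 1 tsp = 10/3 tbsp) × 7/5 ÷ 16 tbsp/cup × 190 g/cup ≈ 55 g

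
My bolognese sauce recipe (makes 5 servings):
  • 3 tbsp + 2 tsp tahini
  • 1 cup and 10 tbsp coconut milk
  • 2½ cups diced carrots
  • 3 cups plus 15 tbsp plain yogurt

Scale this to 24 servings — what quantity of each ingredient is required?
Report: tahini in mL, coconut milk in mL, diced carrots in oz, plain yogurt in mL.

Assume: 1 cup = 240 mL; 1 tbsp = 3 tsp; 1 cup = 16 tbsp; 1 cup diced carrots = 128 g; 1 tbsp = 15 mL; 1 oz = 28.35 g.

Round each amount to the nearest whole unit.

Scaling factor: 24/5 = 4.8.
tahini: (3 tbsp + 2 tsp = 11/3 tbsp) × 24/5 × 15 mL/tbsp = 264 mL
coconut milk: (1 cup + 10 tbsp = 1.625 cup) × 24/5 × 240 mL/cup = 1872 mL
diced carrots: 2.5 cup × 24/5 × 128 g/cup ÷ 28.35 g/oz ≈ 54 oz
plain yogurt: (3 cup + 15 tbsp = 3.9375 cup) × 24/5 × 240 mL/cup = 4536 mL

tahini: 264 mL; coconut milk: 1872 mL; diced carrots: 54 oz; plain yogurt: 4536 mL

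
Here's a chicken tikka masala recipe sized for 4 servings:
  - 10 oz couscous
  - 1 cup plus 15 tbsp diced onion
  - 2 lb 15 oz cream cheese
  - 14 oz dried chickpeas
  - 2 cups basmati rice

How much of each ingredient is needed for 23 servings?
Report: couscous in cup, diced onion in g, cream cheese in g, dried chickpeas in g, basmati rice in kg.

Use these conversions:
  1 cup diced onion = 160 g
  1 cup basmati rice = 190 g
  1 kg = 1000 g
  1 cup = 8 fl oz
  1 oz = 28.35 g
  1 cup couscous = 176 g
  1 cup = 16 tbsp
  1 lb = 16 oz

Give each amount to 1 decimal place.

couscous: 9.3 cup; diced onion: 1782.5 g; cream cheese: 7661.6 g; dried chickpeas: 2282.2 g; basmati rice: 2.2 kg

Scaling factor: 23/4 = 5.75.
couscous: 10 oz × 23/4 × 28.35 g/oz ÷ 176 g/cup ≈ 9.3 cup
diced onion: (1 cup + 15 tbsp = 1.9375 cup) × 23/4 × 160 g/cup = 1782.5 g
cream cheese: (2 lb + 15 oz = 2.9375 lb) × 23/4 × 16 oz/lb × 28.35 g/oz ≈ 7661.6 g
dried chickpeas: 14 oz × 23/4 × 28.35 g/oz ≈ 2282.2 g
basmati rice: 2 cup × 23/4 × 190 g/cup ÷ 1000 g/kg ≈ 2.2 kg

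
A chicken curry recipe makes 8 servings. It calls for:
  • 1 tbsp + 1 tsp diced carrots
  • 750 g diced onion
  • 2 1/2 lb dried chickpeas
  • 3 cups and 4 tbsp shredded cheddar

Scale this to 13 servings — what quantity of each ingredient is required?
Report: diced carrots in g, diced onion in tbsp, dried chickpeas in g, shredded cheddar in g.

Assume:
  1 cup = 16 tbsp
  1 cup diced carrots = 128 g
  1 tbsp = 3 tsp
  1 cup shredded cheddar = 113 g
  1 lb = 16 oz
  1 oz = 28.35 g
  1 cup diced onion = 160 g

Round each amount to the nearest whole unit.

diced carrots: 17 g; diced onion: 122 tbsp; dried chickpeas: 1843 g; shredded cheddar: 597 g

Scaling factor: 13/8 = 1.625.
diced carrots: (1 tbsp + 1 tsp = 4/3 tbsp) × 13/8 ÷ 16 tbsp/cup × 128 g/cup ≈ 17 g
diced onion: 750 g × 13/8 ÷ 160 g/cup × 16 tbsp/cup ≈ 122 tbsp
dried chickpeas: 2.5 lb × 13/8 × 16 oz/lb × 28.35 g/oz ≈ 1843 g
shredded cheddar: (3 cup + 4 tbsp = 3.25 cup) × 13/8 × 113 g/cup ≈ 597 g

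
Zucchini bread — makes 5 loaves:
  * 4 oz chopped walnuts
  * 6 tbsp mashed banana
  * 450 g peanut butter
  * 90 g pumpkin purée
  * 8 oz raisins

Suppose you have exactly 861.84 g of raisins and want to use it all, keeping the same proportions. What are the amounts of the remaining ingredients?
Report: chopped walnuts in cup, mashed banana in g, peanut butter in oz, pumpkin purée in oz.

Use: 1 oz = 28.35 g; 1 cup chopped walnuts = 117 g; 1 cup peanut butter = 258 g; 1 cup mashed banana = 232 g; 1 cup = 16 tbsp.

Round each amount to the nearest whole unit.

chopped walnuts: 4 cup; mashed banana: 331 g; peanut butter: 60 oz; pumpkin purée: 12 oz

The original recipe has 226.8 g of raisins, so the scaling factor is 861.84 ÷ 226.8 = 19/5 = 3.8.
chopped walnuts: 4 oz × 19/5 × 28.35 g/oz ÷ 117 g/cup ≈ 4 cup
mashed banana: 6 tbsp × 19/5 ÷ 16 tbsp/cup × 232 g/cup ≈ 331 g
peanut butter: 450 g × 19/5 ÷ 28.35 g/oz ≈ 60 oz
pumpkin purée: 90 g × 19/5 ÷ 28.35 g/oz ≈ 12 oz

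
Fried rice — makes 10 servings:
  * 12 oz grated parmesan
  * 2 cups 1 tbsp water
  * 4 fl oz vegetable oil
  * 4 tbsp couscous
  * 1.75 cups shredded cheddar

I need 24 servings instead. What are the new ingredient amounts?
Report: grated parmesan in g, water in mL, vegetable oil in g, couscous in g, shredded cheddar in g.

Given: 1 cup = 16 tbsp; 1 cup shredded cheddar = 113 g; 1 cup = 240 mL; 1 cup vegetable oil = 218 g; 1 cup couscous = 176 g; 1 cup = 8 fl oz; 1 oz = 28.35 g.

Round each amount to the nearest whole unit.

grated parmesan: 816 g; water: 1188 mL; vegetable oil: 262 g; couscous: 106 g; shredded cheddar: 475 g

Scaling factor: 24/10 = 12/5 = 2.4.
grated parmesan: 12 oz × 12/5 × 28.35 g/oz ≈ 816 g
water: (2 cup + 1 tbsp = 2.0625 cup) × 12/5 × 240 mL/cup = 1188 mL
vegetable oil: 4 fl oz × 12/5 ÷ 8 fl oz/cup × 218 g/cup ≈ 262 g
couscous: 4 tbsp × 12/5 ÷ 16 tbsp/cup × 176 g/cup ≈ 106 g
shredded cheddar: 1.75 cup × 12/5 × 113 g/cup ≈ 475 g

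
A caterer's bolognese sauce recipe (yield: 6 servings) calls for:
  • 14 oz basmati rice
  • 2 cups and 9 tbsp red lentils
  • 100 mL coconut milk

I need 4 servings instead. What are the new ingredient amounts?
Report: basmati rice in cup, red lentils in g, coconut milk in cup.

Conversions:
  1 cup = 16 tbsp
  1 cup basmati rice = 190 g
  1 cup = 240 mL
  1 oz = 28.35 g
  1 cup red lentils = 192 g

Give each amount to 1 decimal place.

Scaling factor: 4/6 = 2/3.
basmati rice: 14 oz × 2/3 × 28.35 g/oz ÷ 190 g/cup ≈ 1.4 cup
red lentils: (2 cup + 9 tbsp = 2.5625 cup) × 2/3 × 192 g/cup = 328.0 g
coconut milk: 100 mL × 2/3 ÷ 240 mL/cup ≈ 0.3 cup

basmati rice: 1.4 cup; red lentils: 328.0 g; coconut milk: 0.3 cup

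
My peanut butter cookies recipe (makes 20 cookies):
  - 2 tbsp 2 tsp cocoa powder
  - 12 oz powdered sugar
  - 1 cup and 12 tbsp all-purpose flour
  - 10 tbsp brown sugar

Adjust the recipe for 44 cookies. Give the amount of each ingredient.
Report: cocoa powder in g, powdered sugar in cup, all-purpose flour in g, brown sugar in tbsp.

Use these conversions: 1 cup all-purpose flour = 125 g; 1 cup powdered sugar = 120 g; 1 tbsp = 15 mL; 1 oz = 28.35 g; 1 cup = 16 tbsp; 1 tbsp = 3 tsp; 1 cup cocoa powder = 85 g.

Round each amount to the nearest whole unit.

cocoa powder: 31 g; powdered sugar: 6 cup; all-purpose flour: 481 g; brown sugar: 22 tbsp

Scaling factor: 44/20 = 11/5 = 2.2.
cocoa powder: (2 tbsp + 2 tsp = 8/3 tbsp) × 11/5 ÷ 16 tbsp/cup × 85 g/cup ≈ 31 g
powdered sugar: 12 oz × 11/5 × 28.35 g/oz ÷ 120 g/cup ≈ 6 cup
all-purpose flour: (1 cup + 12 tbsp = 1.75 cup) × 11/5 × 125 g/cup ≈ 481 g
brown sugar: 10 tbsp × 11/5 = 22 tbsp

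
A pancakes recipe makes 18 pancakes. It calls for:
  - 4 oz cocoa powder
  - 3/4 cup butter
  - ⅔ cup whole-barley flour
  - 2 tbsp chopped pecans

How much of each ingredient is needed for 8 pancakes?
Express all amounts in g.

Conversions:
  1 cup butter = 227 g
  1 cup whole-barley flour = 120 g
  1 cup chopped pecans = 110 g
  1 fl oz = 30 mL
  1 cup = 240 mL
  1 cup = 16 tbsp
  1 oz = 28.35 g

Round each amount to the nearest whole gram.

Scaling factor: 8/18 = 4/9.
cocoa powder: 4 oz × 4/9 × 28.35 g/oz ≈ 50 g
butter: 0.75 cup × 4/9 × 227 g/cup ≈ 76 g
whole-barley flour: 2/3 cup × 4/9 × 120 g/cup ≈ 36 g
chopped pecans: 2 tbsp × 4/9 ÷ 16 tbsp/cup × 110 g/cup ≈ 6 g

cocoa powder: 50 g; butter: 76 g; whole-barley flour: 36 g; chopped pecans: 6 g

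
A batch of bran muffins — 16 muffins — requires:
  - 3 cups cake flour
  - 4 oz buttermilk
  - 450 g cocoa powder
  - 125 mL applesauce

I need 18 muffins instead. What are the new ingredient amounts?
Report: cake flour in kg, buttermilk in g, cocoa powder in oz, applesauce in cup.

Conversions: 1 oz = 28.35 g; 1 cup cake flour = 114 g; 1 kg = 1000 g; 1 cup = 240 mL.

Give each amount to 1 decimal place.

Scaling factor: 18/16 = 9/8 = 1.125.
cake flour: 3 cup × 9/8 × 114 g/cup ÷ 1000 g/kg ≈ 0.4 kg
buttermilk: 4 oz × 9/8 × 28.35 g/oz ≈ 127.6 g
cocoa powder: 450 g × 9/8 ÷ 28.35 g/oz ≈ 17.9 oz
applesauce: 125 mL × 9/8 ÷ 240 mL/cup ≈ 0.6 cup

cake flour: 0.4 kg; buttermilk: 127.6 g; cocoa powder: 17.9 oz; applesauce: 0.6 cup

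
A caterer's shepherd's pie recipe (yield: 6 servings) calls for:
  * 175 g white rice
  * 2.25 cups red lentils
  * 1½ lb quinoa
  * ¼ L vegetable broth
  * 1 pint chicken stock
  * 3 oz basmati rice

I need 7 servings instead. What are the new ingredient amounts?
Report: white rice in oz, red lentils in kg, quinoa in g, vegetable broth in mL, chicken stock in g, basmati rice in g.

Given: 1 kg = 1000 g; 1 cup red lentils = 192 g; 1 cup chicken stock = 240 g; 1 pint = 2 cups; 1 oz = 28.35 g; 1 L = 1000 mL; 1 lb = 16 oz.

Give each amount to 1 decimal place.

Scaling factor: 7/6.
white rice: 175 g × 7/6 ÷ 28.35 g/oz ≈ 7.2 oz
red lentils: 2.25 cup × 7/6 × 192 g/cup ÷ 1000 g/kg ≈ 0.5 kg
quinoa: 1.5 lb × 7/6 × 16 oz/lb × 28.35 g/oz = 793.8 g
vegetable broth: 0.25 L × 7/6 × 1000 mL/L ≈ 291.7 mL
chicken stock: 1 pint × 7/6 × 2 cup/pint × 240 g/cup = 560.0 g
basmati rice: 3 oz × 7/6 × 28.35 g/oz ≈ 99.2 g

white rice: 7.2 oz; red lentils: 0.5 kg; quinoa: 793.8 g; vegetable broth: 291.7 mL; chicken stock: 560.0 g; basmati rice: 99.2 g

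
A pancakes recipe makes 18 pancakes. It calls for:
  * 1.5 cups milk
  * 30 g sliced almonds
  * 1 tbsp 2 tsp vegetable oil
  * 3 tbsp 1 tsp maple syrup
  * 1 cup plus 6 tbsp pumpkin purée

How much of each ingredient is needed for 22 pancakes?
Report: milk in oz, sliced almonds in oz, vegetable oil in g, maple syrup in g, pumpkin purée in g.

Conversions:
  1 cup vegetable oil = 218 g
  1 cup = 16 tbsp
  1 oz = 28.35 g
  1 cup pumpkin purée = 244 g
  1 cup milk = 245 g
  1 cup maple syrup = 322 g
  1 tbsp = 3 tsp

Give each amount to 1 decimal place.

Scaling factor: 22/18 = 11/9.
milk: 1.5 cup × 11/9 × 245 g/cup ÷ 28.35 g/oz ≈ 15.8 oz
sliced almonds: 30 g × 11/9 ÷ 28.35 g/oz ≈ 1.3 oz
vegetable oil: (1 tbsp + 2 tsp = 5/3 tbsp) × 11/9 ÷ 16 tbsp/cup × 218 g/cup ≈ 27.8 g
maple syrup: (3 tbsp + 1 tsp = 10/3 tbsp) × 11/9 ÷ 16 tbsp/cup × 322 g/cup ≈ 82.0 g
pumpkin purée: (1 cup + 6 tbsp = 1.375 cup) × 11/9 × 244 g/cup ≈ 410.1 g

milk: 15.8 oz; sliced almonds: 1.3 oz; vegetable oil: 27.8 g; maple syrup: 82.0 g; pumpkin purée: 410.1 g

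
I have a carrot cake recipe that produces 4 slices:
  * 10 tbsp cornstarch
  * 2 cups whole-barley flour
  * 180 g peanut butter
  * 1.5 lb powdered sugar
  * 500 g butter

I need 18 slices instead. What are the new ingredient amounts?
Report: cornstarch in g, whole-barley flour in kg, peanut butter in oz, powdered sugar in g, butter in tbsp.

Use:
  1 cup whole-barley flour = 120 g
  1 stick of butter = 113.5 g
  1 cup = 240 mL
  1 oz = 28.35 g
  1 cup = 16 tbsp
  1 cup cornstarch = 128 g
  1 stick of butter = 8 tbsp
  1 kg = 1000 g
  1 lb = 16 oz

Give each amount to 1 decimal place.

cornstarch: 360.0 g; whole-barley flour: 1.1 kg; peanut butter: 28.6 oz; powdered sugar: 3061.8 g; butter: 158.6 tbsp

Scaling factor: 18/4 = 9/2 = 4.5.
cornstarch: 10 tbsp × 9/2 ÷ 16 tbsp/cup × 128 g/cup = 360.0 g
whole-barley flour: 2 cup × 9/2 × 120 g/cup ÷ 1000 g/kg ≈ 1.1 kg
peanut butter: 180 g × 9/2 ÷ 28.35 g/oz ≈ 28.6 oz
powdered sugar: 1.5 lb × 9/2 × 16 oz/lb × 28.35 g/oz = 3061.8 g
butter: 500 g × 9/2 ÷ 113.5 g/stick × 8 tbsp/stick ≈ 158.6 tbsp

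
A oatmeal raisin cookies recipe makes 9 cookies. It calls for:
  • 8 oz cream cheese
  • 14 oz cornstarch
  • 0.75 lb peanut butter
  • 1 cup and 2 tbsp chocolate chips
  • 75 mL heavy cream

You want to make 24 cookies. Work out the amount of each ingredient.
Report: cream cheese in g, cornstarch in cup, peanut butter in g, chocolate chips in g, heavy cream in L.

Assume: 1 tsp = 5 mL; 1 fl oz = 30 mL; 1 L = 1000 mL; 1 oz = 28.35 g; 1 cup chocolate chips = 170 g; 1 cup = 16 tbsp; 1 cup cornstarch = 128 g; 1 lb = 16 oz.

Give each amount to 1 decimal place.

cream cheese: 604.8 g; cornstarch: 8.3 cup; peanut butter: 907.2 g; chocolate chips: 510.0 g; heavy cream: 0.2 L

Scaling factor: 24/9 = 8/3.
cream cheese: 8 oz × 8/3 × 28.35 g/oz = 604.8 g
cornstarch: 14 oz × 8/3 × 28.35 g/oz ÷ 128 g/cup ≈ 8.3 cup
peanut butter: 0.75 lb × 8/3 × 16 oz/lb × 28.35 g/oz = 907.2 g
chocolate chips: (1 cup + 2 tbsp = 1.125 cup) × 8/3 × 170 g/cup = 510.0 g
heavy cream: 75 mL × 8/3 ÷ 1000 mL/L = 0.2 L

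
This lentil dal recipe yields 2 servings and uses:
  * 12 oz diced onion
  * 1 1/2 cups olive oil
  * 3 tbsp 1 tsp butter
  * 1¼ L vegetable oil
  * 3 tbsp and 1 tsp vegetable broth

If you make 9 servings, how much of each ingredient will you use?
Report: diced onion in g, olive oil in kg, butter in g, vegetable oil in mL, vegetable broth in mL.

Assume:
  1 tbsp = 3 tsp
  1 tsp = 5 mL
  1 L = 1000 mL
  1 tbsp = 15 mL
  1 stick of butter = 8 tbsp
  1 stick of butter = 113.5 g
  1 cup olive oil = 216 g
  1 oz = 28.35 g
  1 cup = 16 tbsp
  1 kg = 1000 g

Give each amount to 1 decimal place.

diced onion: 1530.9 g; olive oil: 1.5 kg; butter: 212.8 g; vegetable oil: 5625.0 mL; vegetable broth: 225.0 mL

Scaling factor: 9/2 = 4.5.
diced onion: 12 oz × 9/2 × 28.35 g/oz = 1530.9 g
olive oil: 1.5 cup × 9/2 × 216 g/cup ÷ 1000 g/kg ≈ 1.5 kg
butter: (3 tbsp + 1 tsp = 10/3 tbsp) × 9/2 ÷ 8 tbsp/stick × 113.5 g/stick ≈ 212.8 g
vegetable oil: 1.25 L × 9/2 × 1000 mL/L = 5625.0 mL
vegetable broth: (3 tbsp + 1 tsp = 10/3 tbsp) × 9/2 × 15 mL/tbsp = 225.0 mL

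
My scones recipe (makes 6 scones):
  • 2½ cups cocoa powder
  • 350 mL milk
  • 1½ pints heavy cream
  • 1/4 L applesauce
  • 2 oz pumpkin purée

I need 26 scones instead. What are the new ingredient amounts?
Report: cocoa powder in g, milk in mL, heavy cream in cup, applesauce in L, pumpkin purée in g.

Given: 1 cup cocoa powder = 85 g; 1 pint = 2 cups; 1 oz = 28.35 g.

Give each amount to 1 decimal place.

Scaling factor: 26/6 = 13/3.
cocoa powder: 2.5 cup × 13/3 × 85 g/cup ≈ 920.8 g
milk: 350 mL × 13/3 ≈ 1516.7 mL
heavy cream: 1.5 pint × 13/3 × 2 cup/pint = 13.0 cup
applesauce: 0.25 L × 13/3 ≈ 1.1 L
pumpkin purée: 2 oz × 13/3 × 28.35 g/oz = 245.7 g

cocoa powder: 920.8 g; milk: 1516.7 mL; heavy cream: 13.0 cup; applesauce: 1.1 L; pumpkin purée: 245.7 g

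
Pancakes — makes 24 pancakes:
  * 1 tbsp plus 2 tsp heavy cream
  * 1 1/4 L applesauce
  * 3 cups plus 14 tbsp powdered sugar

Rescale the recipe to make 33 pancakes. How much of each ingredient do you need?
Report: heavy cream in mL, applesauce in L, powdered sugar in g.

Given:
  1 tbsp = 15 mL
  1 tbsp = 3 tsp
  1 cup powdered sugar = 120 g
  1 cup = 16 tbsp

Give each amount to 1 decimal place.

Scaling factor: 33/24 = 11/8 = 1.375.
heavy cream: (1 tbsp + 2 tsp = 5/3 tbsp) × 11/8 × 15 mL/tbsp ≈ 34.4 mL
applesauce: 1.25 L × 11/8 ≈ 1.7 L
powdered sugar: (3 cup + 14 tbsp = 3.875 cup) × 11/8 × 120 g/cup ≈ 639.4 g

heavy cream: 34.4 mL; applesauce: 1.7 L; powdered sugar: 639.4 g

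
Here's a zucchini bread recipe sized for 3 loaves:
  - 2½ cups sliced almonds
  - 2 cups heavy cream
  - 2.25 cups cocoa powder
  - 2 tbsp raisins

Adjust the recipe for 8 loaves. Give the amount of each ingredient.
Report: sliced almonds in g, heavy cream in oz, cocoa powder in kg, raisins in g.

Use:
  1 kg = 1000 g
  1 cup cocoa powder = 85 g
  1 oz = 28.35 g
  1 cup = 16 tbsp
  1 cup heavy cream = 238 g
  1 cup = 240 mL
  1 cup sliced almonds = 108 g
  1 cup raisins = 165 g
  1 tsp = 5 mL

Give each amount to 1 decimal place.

Scaling factor: 8/3.
sliced almonds: 2.5 cup × 8/3 × 108 g/cup = 720.0 g
heavy cream: 2 cup × 8/3 × 238 g/cup ÷ 28.35 g/oz ≈ 44.8 oz
cocoa powder: 2.25 cup × 8/3 × 85 g/cup ÷ 1000 g/kg ≈ 0.5 kg
raisins: 2 tbsp × 8/3 ÷ 16 tbsp/cup × 165 g/cup = 55.0 g

sliced almonds: 720.0 g; heavy cream: 44.8 oz; cocoa powder: 0.5 kg; raisins: 55.0 g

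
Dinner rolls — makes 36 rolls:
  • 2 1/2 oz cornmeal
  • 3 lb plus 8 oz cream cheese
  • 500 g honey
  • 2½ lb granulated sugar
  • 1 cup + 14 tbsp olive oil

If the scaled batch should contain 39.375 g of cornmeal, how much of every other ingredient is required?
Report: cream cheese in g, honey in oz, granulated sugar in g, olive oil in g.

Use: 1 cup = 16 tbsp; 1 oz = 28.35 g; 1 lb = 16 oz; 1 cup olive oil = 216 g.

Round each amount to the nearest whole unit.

The original recipe has 70.875 g of cornmeal, so the scaling factor is 39.375 ÷ 70.875 = 5/9.
cream cheese: (3 lb + 8 oz = 3.5 lb) × 5/9 × 16 oz/lb × 28.35 g/oz = 882 g
honey: 500 g × 5/9 ÷ 28.35 g/oz ≈ 10 oz
granulated sugar: 2.5 lb × 5/9 × 16 oz/lb × 28.35 g/oz = 630 g
olive oil: (1 cup + 14 tbsp = 1.875 cup) × 5/9 × 216 g/cup = 225 g

cream cheese: 882 g; honey: 10 oz; granulated sugar: 630 g; olive oil: 225 g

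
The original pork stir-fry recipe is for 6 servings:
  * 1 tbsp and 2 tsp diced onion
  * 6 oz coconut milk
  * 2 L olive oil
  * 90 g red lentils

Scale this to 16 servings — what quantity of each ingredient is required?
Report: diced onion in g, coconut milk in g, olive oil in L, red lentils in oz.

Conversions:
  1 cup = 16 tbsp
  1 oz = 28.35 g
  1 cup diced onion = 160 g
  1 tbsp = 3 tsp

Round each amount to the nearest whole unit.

Scaling factor: 16/6 = 8/3.
diced onion: (1 tbsp + 2 tsp = 5/3 tbsp) × 8/3 ÷ 16 tbsp/cup × 160 g/cup ≈ 44 g
coconut milk: 6 oz × 8/3 × 28.35 g/oz ≈ 454 g
olive oil: 2 L × 8/3 ≈ 5 L
red lentils: 90 g × 8/3 ÷ 28.35 g/oz ≈ 8 oz

diced onion: 44 g; coconut milk: 454 g; olive oil: 5 L; red lentils: 8 oz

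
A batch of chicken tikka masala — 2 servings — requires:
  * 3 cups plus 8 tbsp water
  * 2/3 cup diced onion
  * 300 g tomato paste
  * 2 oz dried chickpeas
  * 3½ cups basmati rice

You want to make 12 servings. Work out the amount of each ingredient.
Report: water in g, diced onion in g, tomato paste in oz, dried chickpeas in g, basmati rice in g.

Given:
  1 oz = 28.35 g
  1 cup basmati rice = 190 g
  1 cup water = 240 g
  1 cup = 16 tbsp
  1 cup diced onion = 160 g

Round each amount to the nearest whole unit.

Scaling factor: 12/2 = 6.
water: (3 cup + 8 tbsp = 3.5 cup) × 6 × 240 g/cup = 5040 g
diced onion: 2/3 cup × 6 × 160 g/cup = 640 g
tomato paste: 300 g × 6 ÷ 28.35 g/oz ≈ 63 oz
dried chickpeas: 2 oz × 6 × 28.35 g/oz ≈ 340 g
basmati rice: 3.5 cup × 6 × 190 g/cup = 3990 g

water: 5040 g; diced onion: 640 g; tomato paste: 63 oz; dried chickpeas: 340 g; basmati rice: 3990 g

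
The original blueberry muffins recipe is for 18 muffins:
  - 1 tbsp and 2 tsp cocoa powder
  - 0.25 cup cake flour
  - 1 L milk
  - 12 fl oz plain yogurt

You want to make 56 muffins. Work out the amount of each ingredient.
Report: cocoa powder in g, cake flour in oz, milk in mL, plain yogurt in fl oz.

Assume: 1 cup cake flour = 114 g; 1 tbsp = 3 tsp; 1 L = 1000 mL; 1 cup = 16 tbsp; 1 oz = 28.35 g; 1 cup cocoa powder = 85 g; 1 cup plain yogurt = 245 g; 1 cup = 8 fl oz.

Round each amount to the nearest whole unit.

cocoa powder: 28 g; cake flour: 3 oz; milk: 3111 mL; plain yogurt: 37 fl oz

Scaling factor: 56/18 = 28/9.
cocoa powder: (1 tbsp + 2 tsp = 5/3 tbsp) × 28/9 ÷ 16 tbsp/cup × 85 g/cup ≈ 28 g
cake flour: 0.25 cup × 28/9 × 114 g/cup ÷ 28.35 g/oz ≈ 3 oz
milk: 1 L × 28/9 × 1000 mL/L ≈ 3111 mL
plain yogurt: 12 fl oz × 28/9 ≈ 37 fl oz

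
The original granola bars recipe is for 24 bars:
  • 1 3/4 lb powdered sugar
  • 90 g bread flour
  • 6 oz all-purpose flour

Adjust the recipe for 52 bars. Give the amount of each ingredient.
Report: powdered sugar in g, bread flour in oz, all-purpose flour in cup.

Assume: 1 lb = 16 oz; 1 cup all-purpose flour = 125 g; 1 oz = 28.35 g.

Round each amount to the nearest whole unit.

powdered sugar: 1720 g; bread flour: 7 oz; all-purpose flour: 3 cup

Scaling factor: 52/24 = 13/6.
powdered sugar: 1.75 lb × 13/6 × 16 oz/lb × 28.35 g/oz ≈ 1720 g
bread flour: 90 g × 13/6 ÷ 28.35 g/oz ≈ 7 oz
all-purpose flour: 6 oz × 13/6 × 28.35 g/oz ÷ 125 g/cup ≈ 3 cup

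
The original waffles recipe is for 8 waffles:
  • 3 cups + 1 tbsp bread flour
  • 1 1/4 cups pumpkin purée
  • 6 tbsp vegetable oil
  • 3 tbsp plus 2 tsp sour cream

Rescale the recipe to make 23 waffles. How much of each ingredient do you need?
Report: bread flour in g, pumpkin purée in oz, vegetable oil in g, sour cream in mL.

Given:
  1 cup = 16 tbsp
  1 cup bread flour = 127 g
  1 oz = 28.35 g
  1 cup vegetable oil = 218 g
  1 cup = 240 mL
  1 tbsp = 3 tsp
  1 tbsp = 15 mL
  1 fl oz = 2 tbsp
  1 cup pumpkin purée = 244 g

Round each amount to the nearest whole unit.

Scaling factor: 23/8 = 2.875.
bread flour: (3 cup + 1 tbsp = 3.0625 cup) × 23/8 × 127 g/cup ≈ 1118 g
pumpkin purée: 1.25 cup × 23/8 × 244 g/cup ÷ 28.35 g/oz ≈ 31 oz
vegetable oil: 6 tbsp × 23/8 ÷ 16 tbsp/cup × 218 g/cup ≈ 235 g
sour cream: (3 tbsp + 2 tsp = 11/3 tbsp) × 23/8 × 15 mL/tbsp ≈ 158 mL

bread flour: 1118 g; pumpkin purée: 31 oz; vegetable oil: 235 g; sour cream: 158 mL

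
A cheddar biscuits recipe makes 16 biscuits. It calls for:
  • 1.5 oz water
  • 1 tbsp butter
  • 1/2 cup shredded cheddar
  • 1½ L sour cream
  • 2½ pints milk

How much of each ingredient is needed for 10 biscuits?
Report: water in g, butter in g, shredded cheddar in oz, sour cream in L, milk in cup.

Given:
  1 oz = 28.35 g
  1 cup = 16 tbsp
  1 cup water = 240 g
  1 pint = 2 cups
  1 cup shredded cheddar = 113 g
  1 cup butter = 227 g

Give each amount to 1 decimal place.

water: 26.6 g; butter: 8.9 g; shredded cheddar: 1.2 oz; sour cream: 0.9 L; milk: 3.1 cup

Scaling factor: 10/16 = 5/8 = 0.625.
water: 1.5 oz × 5/8 × 28.35 g/oz ≈ 26.6 g
butter: 1 tbsp × 5/8 ÷ 16 tbsp/cup × 227 g/cup ≈ 8.9 g
shredded cheddar: 0.5 cup × 5/8 × 113 g/cup ÷ 28.35 g/oz ≈ 1.2 oz
sour cream: 1.5 L × 5/8 ≈ 0.9 L
milk: 2.5 pint × 5/8 × 2 cup/pint ≈ 3.1 cup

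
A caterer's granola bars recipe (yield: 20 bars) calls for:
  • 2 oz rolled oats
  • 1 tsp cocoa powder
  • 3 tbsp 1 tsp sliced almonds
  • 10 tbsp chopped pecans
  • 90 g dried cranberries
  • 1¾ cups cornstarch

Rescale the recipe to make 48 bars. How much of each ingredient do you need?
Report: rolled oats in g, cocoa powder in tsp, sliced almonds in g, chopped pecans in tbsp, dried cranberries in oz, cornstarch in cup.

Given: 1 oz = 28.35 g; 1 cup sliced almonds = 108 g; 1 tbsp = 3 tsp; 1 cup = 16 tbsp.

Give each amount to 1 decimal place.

rolled oats: 136.1 g; cocoa powder: 2.4 tsp; sliced almonds: 54.0 g; chopped pecans: 24.0 tbsp; dried cranberries: 7.6 oz; cornstarch: 4.2 cup

Scaling factor: 48/20 = 12/5 = 2.4.
rolled oats: 2 oz × 12/5 × 28.35 g/oz ≈ 136.1 g
cocoa powder: 1 tsp × 12/5 = 2.4 tsp
sliced almonds: (3 tbsp + 1 tsp = 10/3 tbsp) × 12/5 ÷ 16 tbsp/cup × 108 g/cup = 54.0 g
chopped pecans: 10 tbsp × 12/5 = 24.0 tbsp
dried cranberries: 90 g × 12/5 ÷ 28.35 g/oz ≈ 7.6 oz
cornstarch: 1.75 cup × 12/5 = 4.2 cup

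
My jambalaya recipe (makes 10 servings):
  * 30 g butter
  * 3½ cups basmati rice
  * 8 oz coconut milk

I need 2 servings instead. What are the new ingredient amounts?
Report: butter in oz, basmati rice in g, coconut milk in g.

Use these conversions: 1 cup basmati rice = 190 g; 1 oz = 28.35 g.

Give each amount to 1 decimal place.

Scaling factor: 2/10 = 1/5 = 0.2.
butter: 30 g × 1/5 ÷ 28.35 g/oz ≈ 0.2 oz
basmati rice: 3.5 cup × 1/5 × 190 g/cup = 133.0 g
coconut milk: 8 oz × 1/5 × 28.35 g/oz ≈ 45.4 g

butter: 0.2 oz; basmati rice: 133.0 g; coconut milk: 45.4 g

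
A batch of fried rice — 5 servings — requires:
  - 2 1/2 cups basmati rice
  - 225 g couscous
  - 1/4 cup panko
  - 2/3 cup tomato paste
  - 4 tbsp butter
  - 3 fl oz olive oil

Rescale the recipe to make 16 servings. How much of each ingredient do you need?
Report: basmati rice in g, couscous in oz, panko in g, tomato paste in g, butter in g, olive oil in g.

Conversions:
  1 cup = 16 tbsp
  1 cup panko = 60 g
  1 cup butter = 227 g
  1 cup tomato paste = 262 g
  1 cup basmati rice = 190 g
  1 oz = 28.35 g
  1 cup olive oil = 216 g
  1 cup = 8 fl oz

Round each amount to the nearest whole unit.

Scaling factor: 16/5 = 3.2.
basmati rice: 2.5 cup × 16/5 × 190 g/cup = 1520 g
couscous: 225 g × 16/5 ÷ 28.35 g/oz ≈ 25 oz
panko: 0.25 cup × 16/5 × 60 g/cup = 48 g
tomato paste: 2/3 cup × 16/5 × 262 g/cup ≈ 559 g
butter: 4 tbsp × 16/5 ÷ 16 tbsp/cup × 227 g/cup ≈ 182 g
olive oil: 3 fl oz × 16/5 ÷ 8 fl oz/cup × 216 g/cup ≈ 259 g

basmati rice: 1520 g; couscous: 25 oz; panko: 48 g; tomato paste: 559 g; butter: 182 g; olive oil: 259 g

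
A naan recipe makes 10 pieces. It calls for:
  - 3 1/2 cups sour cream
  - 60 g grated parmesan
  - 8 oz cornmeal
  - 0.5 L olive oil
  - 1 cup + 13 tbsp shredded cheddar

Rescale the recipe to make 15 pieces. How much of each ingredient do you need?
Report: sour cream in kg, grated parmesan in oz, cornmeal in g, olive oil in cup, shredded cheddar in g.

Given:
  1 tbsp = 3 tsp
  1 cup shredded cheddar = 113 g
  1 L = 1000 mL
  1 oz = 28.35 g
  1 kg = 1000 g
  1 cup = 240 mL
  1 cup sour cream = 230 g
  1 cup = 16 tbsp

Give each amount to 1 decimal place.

sour cream: 1.2 kg; grated parmesan: 3.2 oz; cornmeal: 340.2 g; olive oil: 3.1 cup; shredded cheddar: 307.2 g

Scaling factor: 15/10 = 3/2 = 1.5.
sour cream: 3.5 cup × 3/2 × 230 g/cup ÷ 1000 g/kg ≈ 1.2 kg
grated parmesan: 60 g × 3/2 ÷ 28.35 g/oz ≈ 3.2 oz
cornmeal: 8 oz × 3/2 × 28.35 g/oz = 340.2 g
olive oil: 0.5 L × 3/2 × 1000 mL/L ÷ 240 mL/cup ≈ 3.1 cup
shredded cheddar: (1 cup + 13 tbsp = 1.8125 cup) × 3/2 × 113 g/cup ≈ 307.2 g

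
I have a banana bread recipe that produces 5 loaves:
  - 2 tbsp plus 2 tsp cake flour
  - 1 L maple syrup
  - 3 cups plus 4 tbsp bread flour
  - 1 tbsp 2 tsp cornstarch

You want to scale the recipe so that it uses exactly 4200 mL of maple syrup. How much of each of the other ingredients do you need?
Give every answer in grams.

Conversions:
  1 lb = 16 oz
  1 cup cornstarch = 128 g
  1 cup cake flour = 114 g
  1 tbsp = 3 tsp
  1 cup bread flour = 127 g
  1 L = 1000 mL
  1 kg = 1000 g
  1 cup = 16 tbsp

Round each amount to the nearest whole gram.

The original recipe has 1000 mL of maple syrup, so the scaling factor is 4200 ÷ 1000 = 21/5 = 4.2.
cake flour: (2 tbsp + 2 tsp = 8/3 tbsp) × 21/5 ÷ 16 tbsp/cup × 114 g/cup ≈ 80 g
bread flour: (3 cup + 4 tbsp = 3.25 cup) × 21/5 × 127 g/cup ≈ 1734 g
cornstarch: (1 tbsp + 2 tsp = 5/3 tbsp) × 21/5 ÷ 16 tbsp/cup × 128 g/cup = 56 g

cake flour: 80 g; bread flour: 1734 g; cornstarch: 56 g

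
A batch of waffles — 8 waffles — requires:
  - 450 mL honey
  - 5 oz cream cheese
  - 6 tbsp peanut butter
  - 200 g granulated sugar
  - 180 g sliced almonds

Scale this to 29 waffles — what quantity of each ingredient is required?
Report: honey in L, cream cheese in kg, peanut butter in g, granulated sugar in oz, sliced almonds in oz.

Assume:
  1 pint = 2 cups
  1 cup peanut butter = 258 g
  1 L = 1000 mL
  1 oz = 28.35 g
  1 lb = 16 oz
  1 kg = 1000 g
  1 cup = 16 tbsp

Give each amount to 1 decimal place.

Scaling factor: 29/8 = 3.625.
honey: 450 mL × 29/8 ÷ 1000 mL/L ≈ 1.6 L
cream cheese: 5 oz × 29/8 × 28.35 g/oz ÷ 1000 g/kg ≈ 0.5 kg
peanut butter: 6 tbsp × 29/8 ÷ 16 tbsp/cup × 258 g/cup ≈ 350.7 g
granulated sugar: 200 g × 29/8 ÷ 28.35 g/oz ≈ 25.6 oz
sliced almonds: 180 g × 29/8 ÷ 28.35 g/oz ≈ 23.0 oz

honey: 1.6 L; cream cheese: 0.5 kg; peanut butter: 350.7 g; granulated sugar: 25.6 oz; sliced almonds: 23.0 oz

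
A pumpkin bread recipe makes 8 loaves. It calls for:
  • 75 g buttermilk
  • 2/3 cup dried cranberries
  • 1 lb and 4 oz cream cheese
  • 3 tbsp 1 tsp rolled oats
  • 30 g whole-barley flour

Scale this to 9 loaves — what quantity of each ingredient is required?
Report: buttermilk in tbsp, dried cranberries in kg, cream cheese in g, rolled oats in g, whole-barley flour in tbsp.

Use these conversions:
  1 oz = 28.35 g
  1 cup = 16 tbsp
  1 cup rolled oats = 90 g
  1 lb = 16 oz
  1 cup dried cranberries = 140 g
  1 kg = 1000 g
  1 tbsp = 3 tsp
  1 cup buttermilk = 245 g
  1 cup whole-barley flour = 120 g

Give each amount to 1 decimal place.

buttermilk: 5.5 tbsp; dried cranberries: 0.1 kg; cream cheese: 637.9 g; rolled oats: 21.1 g; whole-barley flour: 4.5 tbsp

Scaling factor: 9/8 = 1.125.
buttermilk: 75 g × 9/8 ÷ 245 g/cup × 16 tbsp/cup ≈ 5.5 tbsp
dried cranberries: 2/3 cup × 9/8 × 140 g/cup ÷ 1000 g/kg ≈ 0.1 kg
cream cheese: (1 lb + 4 oz = 1.25 lb) × 9/8 × 16 oz/lb × 28.35 g/oz ≈ 637.9 g
rolled oats: (3 tbsp + 1 tsp = 10/3 tbsp) × 9/8 ÷ 16 tbsp/cup × 90 g/cup ≈ 21.1 g
whole-barley flour: 30 g × 9/8 ÷ 120 g/cup × 16 tbsp/cup = 4.5 tbsp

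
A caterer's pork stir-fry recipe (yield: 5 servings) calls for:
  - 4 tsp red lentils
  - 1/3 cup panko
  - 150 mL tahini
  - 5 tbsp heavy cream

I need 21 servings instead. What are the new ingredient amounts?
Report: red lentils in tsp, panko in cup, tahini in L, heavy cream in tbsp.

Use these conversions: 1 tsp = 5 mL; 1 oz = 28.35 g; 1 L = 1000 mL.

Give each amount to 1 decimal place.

red lentils: 16.8 tsp; panko: 1.4 cup; tahini: 0.6 L; heavy cream: 21.0 tbsp

Scaling factor: 21/5 = 4.2.
red lentils: 4 tsp × 21/5 = 16.8 tsp
panko: 1/3 cup × 21/5 = 1.4 cup
tahini: 150 mL × 21/5 ÷ 1000 mL/L ≈ 0.6 L
heavy cream: 5 tbsp × 21/5 = 21.0 tbsp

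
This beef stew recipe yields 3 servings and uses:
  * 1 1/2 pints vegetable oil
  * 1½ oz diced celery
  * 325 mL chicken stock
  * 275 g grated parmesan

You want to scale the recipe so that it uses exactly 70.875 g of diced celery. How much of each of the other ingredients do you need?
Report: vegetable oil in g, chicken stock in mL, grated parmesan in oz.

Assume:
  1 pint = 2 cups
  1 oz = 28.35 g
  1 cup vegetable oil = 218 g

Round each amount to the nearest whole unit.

vegetable oil: 1090 g; chicken stock: 542 mL; grated parmesan: 16 oz

The original recipe has 42.525 g of diced celery, so the scaling factor is 70.875 ÷ 42.525 = 5/3.
vegetable oil: 1.5 pint × 5/3 × 2 cup/pint × 218 g/cup = 1090 g
chicken stock: 325 mL × 5/3 ≈ 542 mL
grated parmesan: 275 g × 5/3 ÷ 28.35 g/oz ≈ 16 oz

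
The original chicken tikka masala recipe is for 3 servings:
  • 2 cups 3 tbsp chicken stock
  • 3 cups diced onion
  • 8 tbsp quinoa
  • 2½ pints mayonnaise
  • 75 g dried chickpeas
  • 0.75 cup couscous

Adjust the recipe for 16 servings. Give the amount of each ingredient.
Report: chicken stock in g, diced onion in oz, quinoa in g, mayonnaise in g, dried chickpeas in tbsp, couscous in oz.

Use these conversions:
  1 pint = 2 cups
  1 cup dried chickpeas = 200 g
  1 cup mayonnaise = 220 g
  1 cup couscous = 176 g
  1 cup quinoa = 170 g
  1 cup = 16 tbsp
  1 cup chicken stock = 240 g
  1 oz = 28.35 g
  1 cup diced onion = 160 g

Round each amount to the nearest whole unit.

Scaling factor: 16/3.
chicken stock: (2 cup + 3 tbsp = 2.1875 cup) × 16/3 × 240 g/cup = 2800 g
diced onion: 3 cup × 16/3 × 160 g/cup ÷ 28.35 g/oz ≈ 90 oz
quinoa: 8 tbsp × 16/3 ÷ 16 tbsp/cup × 170 g/cup ≈ 453 g
mayonnaise: 2.5 pint × 16/3 × 2 cup/pint × 220 g/cup ≈ 5867 g
dried chickpeas: 75 g × 16/3 ÷ 200 g/cup × 16 tbsp/cup = 32 tbsp
couscous: 0.75 cup × 16/3 × 176 g/cup ÷ 28.35 g/oz ≈ 25 oz

chicken stock: 2800 g; diced onion: 90 oz; quinoa: 453 g; mayonnaise: 5867 g; dried chickpeas: 32 tbsp; couscous: 25 oz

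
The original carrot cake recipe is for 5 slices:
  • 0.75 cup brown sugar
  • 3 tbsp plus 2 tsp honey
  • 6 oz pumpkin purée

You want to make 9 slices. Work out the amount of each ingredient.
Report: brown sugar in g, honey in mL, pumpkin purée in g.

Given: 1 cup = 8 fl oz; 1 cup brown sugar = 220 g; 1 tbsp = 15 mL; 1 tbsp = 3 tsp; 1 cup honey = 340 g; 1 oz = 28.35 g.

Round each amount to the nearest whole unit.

Scaling factor: 9/5 = 1.8.
brown sugar: 0.75 cup × 9/5 × 220 g/cup = 297 g
honey: (3 tbsp + 2 tsp = 11/3 tbsp) × 9/5 × 15 mL/tbsp = 99 mL
pumpkin purée: 6 oz × 9/5 × 28.35 g/oz ≈ 306 g

brown sugar: 297 g; honey: 99 mL; pumpkin purée: 306 g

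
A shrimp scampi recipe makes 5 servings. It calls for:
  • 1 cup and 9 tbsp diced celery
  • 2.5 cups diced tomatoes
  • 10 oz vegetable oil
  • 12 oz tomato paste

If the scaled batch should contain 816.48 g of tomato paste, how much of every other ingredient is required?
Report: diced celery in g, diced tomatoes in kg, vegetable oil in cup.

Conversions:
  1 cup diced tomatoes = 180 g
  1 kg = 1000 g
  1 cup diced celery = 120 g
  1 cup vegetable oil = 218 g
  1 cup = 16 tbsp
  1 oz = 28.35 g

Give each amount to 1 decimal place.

The original recipe has 340.2 g of tomato paste, so the scaling factor is 816.48 ÷ 340.2 = 12/5 = 2.4.
diced celery: (1 cup + 9 tbsp = 1.5625 cup) × 12/5 × 120 g/cup = 450.0 g
diced tomatoes: 2.5 cup × 12/5 × 180 g/cup ÷ 1000 g/kg ≈ 1.1 kg
vegetable oil: 10 oz × 12/5 × 28.35 g/oz ÷ 218 g/cup ≈ 3.1 cup

diced celery: 450.0 g; diced tomatoes: 1.1 kg; vegetable oil: 3.1 cup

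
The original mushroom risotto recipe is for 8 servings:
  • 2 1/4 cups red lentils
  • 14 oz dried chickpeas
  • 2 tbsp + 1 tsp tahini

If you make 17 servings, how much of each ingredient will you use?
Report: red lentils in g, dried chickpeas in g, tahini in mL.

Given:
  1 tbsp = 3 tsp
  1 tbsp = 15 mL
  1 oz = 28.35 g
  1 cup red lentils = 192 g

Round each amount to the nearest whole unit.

Scaling factor: 17/8 = 2.125.
red lentils: 2.25 cup × 17/8 × 192 g/cup = 918 g
dried chickpeas: 14 oz × 17/8 × 28.35 g/oz ≈ 843 g
tahini: (2 tbsp + 1 tsp = 7/3 tbsp) × 17/8 × 15 mL/tbsp ≈ 74 mL

red lentils: 918 g; dried chickpeas: 843 g; tahini: 74 mL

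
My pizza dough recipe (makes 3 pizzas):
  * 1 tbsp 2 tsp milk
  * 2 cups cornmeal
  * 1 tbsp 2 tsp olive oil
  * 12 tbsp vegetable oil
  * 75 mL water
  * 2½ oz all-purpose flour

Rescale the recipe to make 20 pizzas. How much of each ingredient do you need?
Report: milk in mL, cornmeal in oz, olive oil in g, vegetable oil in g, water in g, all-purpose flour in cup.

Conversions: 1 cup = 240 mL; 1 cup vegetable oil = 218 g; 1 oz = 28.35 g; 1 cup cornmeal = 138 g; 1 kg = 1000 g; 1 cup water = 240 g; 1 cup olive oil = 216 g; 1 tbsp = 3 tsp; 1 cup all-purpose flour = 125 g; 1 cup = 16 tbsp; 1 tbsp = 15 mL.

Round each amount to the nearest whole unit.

Scaling factor: 20/3.
milk: (1 tbsp + 2 tsp = 5/3 tbsp) × 20/3 × 15 mL/tbsp ≈ 167 mL
cornmeal: 2 cup × 20/3 × 138 g/cup ÷ 28.35 g/oz ≈ 65 oz
olive oil: (1 tbsp + 2 tsp = 5/3 tbsp) × 20/3 ÷ 16 tbsp/cup × 216 g/cup = 150 g
vegetable oil: 12 tbsp × 20/3 ÷ 16 tbsp/cup × 218 g/cup = 1090 g
water: 75 mL × 20/3 ÷ 240 mL/cup × 240 g/cup = 500 g
all-purpose flour: 2.5 oz × 20/3 × 28.35 g/oz ÷ 125 g/cup ≈ 4 cup

milk: 167 mL; cornmeal: 65 oz; olive oil: 150 g; vegetable oil: 1090 g; water: 500 g; all-purpose flour: 4 cup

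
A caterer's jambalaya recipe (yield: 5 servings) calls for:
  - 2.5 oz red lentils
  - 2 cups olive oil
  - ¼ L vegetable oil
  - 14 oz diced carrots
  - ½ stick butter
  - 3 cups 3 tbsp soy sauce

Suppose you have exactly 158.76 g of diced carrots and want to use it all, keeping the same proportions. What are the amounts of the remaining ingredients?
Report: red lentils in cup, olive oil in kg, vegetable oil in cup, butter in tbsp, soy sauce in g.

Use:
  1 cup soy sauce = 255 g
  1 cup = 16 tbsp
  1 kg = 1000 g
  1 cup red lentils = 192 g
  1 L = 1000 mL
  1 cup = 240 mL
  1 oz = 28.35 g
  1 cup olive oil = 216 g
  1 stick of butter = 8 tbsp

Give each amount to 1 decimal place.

The original recipe has 396.9 g of diced carrots, so the scaling factor is 158.76 ÷ 396.9 = 2/5 = 0.4.
red lentils: 2.5 oz × 2/5 × 28.35 g/oz ÷ 192 g/cup ≈ 0.1 cup
olive oil: 2 cup × 2/5 × 216 g/cup ÷ 1000 g/kg ≈ 0.2 kg
vegetable oil: 0.25 L × 2/5 × 1000 mL/L ÷ 240 mL/cup ≈ 0.4 cup
butter: 0.5 stick × 2/5 × 8 tbsp/stick = 1.6 tbsp
soy sauce: (3 cup + 3 tbsp = 3.1875 cup) × 2/5 × 255 g/cup ≈ 325.1 g

red lentils: 0.1 cup; olive oil: 0.2 kg; vegetable oil: 0.4 cup; butter: 1.6 tbsp; soy sauce: 325.1 g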